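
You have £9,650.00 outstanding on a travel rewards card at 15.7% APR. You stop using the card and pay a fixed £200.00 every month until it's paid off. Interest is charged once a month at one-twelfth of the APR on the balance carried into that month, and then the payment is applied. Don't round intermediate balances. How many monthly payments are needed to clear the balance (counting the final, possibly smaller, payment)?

77 months

Monthly rate r = 15.7%/12 = 1.30833% = 0.0130833.
Recurrence: B ← B·(1+r) − £200.00.
Month 1: interest £126.25; balance after payment £9,576.25.
Month 2: interest £125.29; balance after payment £9,501.54.
Closed form: n = −ln(1 − rB₀/P)/ln(1+r) = −ln(0.36873)/ln(1.01308) ≈ 76.755, so the balance reaches zero during payment 77.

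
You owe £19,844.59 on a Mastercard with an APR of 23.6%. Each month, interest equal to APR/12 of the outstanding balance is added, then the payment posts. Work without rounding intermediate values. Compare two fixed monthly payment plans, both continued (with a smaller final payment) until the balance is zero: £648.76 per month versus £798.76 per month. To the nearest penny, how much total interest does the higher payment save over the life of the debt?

Monthly rate r = 23.6%/12 = 1.96667% = 0.0196667.
At £648.76/mo: n = ⌈−ln(1 − rB₀/P)/ln(1+r)⌉ = 48 payments (last £163.45); total interest = total paid − £19,844.59 = £10,810.58.
At £798.76/mo: 35 payments (last £347.80); total interest £7,661.05.
Interest saved = £10,810.58 − £7,661.05 = £3,149.53.

£3,149.53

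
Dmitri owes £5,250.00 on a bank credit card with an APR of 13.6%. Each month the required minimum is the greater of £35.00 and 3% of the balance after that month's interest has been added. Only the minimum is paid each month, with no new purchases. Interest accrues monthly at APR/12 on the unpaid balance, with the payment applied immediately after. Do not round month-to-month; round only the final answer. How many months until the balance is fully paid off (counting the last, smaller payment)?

Monthly rate r = 13.6%/12 = 1.13333% = 0.0113333.
While 3% of the post-interest balance exceeds £35.00, each month B ← (B·(1+r))·(1 − 0.03), i.e. B shrinks by the factor (1+r)·0.97 = 0.98099.
This holds for months 1–79. Entering month 80 the balance is £1,152.86; 3% of the post-interest balance is now below £35.00, so the flat £35.00 minimum applies from here.
From month 80 a fixed £35.00 at rate r clears £1,152.86 in 42 more payments. Total: 79 + 42 = 121 months.

121 months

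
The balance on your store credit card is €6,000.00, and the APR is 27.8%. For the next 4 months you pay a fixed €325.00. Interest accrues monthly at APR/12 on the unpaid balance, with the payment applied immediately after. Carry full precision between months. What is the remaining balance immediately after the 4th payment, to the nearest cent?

Monthly rate r = 27.8%/12 = 2.31667% = 0.0231667.
Each month: B ← B·(1+r) − €325.00.
Month 1: interest €139.00; balance after payment €5,814.00.
Month 2: interest €134.69; balance after payment €5,623.69.
Month 3: interest €130.28; balance after payment €5,428.97.
Month 4: interest €125.77; balance after payment €5,229.74.

€5,229.74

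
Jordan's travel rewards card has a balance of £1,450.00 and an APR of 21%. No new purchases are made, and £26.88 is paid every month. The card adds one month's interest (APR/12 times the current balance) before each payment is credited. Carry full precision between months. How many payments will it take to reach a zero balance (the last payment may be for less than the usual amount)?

Monthly rate r = 21%/12 = 1.75% = 0.0175.
Recurrence: B ← B·(1+r) − £26.88.
Month 1: interest £25.38; balance after payment £1,448.49.
Month 2: interest £25.35; balance after payment £1,446.96.
Closed form: n = −ln(1 − rB₀/P)/ln(1+r) = −ln(0.05599)/ln(1.0175) ≈ 166.157, so the balance reaches zero during payment 167.

167 payments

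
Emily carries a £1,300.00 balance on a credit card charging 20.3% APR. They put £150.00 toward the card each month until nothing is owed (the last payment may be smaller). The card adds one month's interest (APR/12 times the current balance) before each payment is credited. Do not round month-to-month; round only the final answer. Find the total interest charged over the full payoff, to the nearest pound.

Monthly rate r = 20.3%/12 = 1.69167% = 0.0169167.
Payoff takes n = ⌈−ln(1 − rB₀/P)/ln(1+r)⌉ = ⌈9.451⌉ = 10 payments; the last is £67.94.
Total paid = 9·£150.00 + £67.94 = £1,417.94.
Total interest = total paid − principal = £1,417.94 − £1,300.00 = £117.94.

£118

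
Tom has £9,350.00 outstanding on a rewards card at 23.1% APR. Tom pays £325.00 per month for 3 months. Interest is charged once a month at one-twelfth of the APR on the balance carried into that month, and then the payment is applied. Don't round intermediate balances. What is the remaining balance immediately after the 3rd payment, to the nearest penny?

Monthly rate r = 23.1%/12 = 1.925% = 0.01925.
Each month: B ← B·(1+r) − £325.00.
Month 1: interest £179.99; balance after payment £9,204.99.
Month 2: interest £177.20; balance after payment £9,057.18.
Month 3: interest £174.35; balance after payment £8,906.53.

£8,906.53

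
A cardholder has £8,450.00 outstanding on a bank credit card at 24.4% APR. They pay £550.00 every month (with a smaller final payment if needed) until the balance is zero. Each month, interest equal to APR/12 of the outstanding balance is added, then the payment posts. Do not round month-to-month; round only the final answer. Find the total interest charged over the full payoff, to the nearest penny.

Monthly rate r = 24.4%/12 = 2.03333% = 0.0203333.
Payoff takes n = ⌈−ln(1 − rB₀/P)/ln(1+r)⌉ = ⌈18.607⌉ = 19 payments; the last is £334.95.
Total paid = 18·£550.00 + £334.95 = £10,234.95.
Total interest = total paid − principal = £10,234.95 − £8,450.00 = £1,784.95.

£1,784.95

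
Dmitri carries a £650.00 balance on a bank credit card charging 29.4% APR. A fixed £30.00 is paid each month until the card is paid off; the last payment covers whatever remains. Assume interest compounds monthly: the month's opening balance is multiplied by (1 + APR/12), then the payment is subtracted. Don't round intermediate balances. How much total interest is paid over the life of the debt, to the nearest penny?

£288.07

Monthly rate r = 29.4%/12 = 2.45% = 0.0245.
Payoff takes n = ⌈−ln(1 − rB₀/P)/ln(1+r)⌉ = ⌈31.267⌉ = 32 payments; the last is £8.07.
Total paid = 31·£30.00 + £8.07 = £938.07.
Total interest = total paid − principal = £938.07 − £650.00 = £288.07.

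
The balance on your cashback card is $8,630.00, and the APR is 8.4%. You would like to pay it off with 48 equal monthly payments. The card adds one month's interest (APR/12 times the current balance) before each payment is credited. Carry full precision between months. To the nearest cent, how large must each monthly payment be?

$212.31

Monthly rate r = 8.4%/12 = 0.7% = 0.007.
Level-payment amortization: P = B₀·r / (1 − (1+r)^(−n)) = 8630.00·0.007 / (1 − 1.007^(−48)).
Denominator 1 − (1+r)^(−48) = 0.284539909.
P = 60.41 / 0.284539909 ≈ 212.31.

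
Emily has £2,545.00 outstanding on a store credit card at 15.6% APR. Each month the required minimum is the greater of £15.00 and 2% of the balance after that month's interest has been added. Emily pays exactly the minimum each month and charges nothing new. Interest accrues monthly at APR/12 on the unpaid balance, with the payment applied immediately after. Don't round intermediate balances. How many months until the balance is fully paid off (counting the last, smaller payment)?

Monthly rate r = 15.6%/12 = 1.3% = 0.013.
While 2% of the post-interest balance exceeds £15.00, each month B ← (B·(1+r))·(1 − 0.02), i.e. B shrinks by the factor (1+r)·0.98 = 0.99274.
This holds for months 1–170. Entering month 171 the balance is £737.44; 2% of the post-interest balance is now below £15.00, so the flat £15.00 minimum applies from here.
From month 171 a fixed £15.00 at rate r clears £737.44 in 79 more payments. Total: 170 + 79 = 249 months.

249 months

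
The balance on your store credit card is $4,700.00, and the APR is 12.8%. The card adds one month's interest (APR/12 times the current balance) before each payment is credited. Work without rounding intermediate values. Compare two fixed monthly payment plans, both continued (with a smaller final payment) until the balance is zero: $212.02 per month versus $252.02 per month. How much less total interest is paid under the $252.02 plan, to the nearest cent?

Monthly rate r = 12.8%/12 = 1.06667% = 0.0106667.
At $212.02/mo: n = ⌈−ln(1 − rB₀/P)/ln(1+r)⌉ = 26 payments (last $90.79); total interest = total paid − $4,700.00 = $691.29.
At $252.02/mo: 21 payments (last $228.10); total interest $568.50.
Interest saved = $691.29 − $568.50 = $122.79.

$122.79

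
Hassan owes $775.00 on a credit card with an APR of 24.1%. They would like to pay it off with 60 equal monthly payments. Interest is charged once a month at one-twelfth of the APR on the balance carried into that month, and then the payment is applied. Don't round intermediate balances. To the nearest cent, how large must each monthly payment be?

Monthly rate r = 24.1%/12 = 2.00833% = 0.0200833.
Level-payment amortization: P = B₀·r / (1 − (1+r)^(−n)) = 775.00·0.0200833 / (1 − 1.02008^(−60)).
Denominator 1 − (1+r)^(−60) = 0.696708048.
P = 15.5646 / 0.696708048 ≈ 22.34.

$22.34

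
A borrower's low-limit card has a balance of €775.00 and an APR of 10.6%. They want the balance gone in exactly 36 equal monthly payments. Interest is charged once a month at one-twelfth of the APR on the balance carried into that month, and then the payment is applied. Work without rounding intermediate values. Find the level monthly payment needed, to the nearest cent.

€25.23

Monthly rate r = 10.6%/12 = 0.883333% = 0.00883333.
Level-payment amortization: P = B₀·r / (1 − (1+r)^(−n)) = 775.00·0.00883333 / (1 − 1.00883^(−36)).
Denominator 1 − (1+r)^(−36) = 0.271380562.
P = 6.84583 / 0.271380562 ≈ 25.23.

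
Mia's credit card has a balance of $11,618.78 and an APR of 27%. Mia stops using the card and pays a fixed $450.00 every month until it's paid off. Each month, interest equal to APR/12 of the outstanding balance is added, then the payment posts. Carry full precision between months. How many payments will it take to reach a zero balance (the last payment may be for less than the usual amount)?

Monthly rate r = 27%/12 = 2.25% = 0.0225.
Recurrence: B ← B·(1+r) − $450.00.
Month 1: interest $261.42; balance after payment $11,430.20.
Month 2: interest $257.18; balance after payment $11,237.38.
Closed form: n = −ln(1 − rB₀/P)/ln(1+r) = −ln(0.41906)/ln(1.0225) ≈ 39.088, so the balance reaches zero during payment 40.

40 payments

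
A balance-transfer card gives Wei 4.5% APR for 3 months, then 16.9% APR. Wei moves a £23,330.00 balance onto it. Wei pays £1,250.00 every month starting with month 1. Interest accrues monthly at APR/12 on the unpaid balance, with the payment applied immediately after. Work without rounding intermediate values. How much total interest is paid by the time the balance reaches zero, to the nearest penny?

£3,020.06

Promo months 1–3 at r₀ = 4.5%/12 = 0.00375; months 4+ at r₁ = 16.9%/12 = 0.0140833.
After month 3: iterate B ← B·(1+r₀) − £1,250.00 for 3 months → £19,829.37.
Then at r₁ with £1,250.00/mo: n₂ = −ln(1 − r₁·B/P)/ln(1+r₁) ≈ 18.08 → 19 more payments.
Total paid = 21·£1,250.00 + £100.06 = £26,350.06; interest = £26,350.06 − £23,330.00 = £3,020.06.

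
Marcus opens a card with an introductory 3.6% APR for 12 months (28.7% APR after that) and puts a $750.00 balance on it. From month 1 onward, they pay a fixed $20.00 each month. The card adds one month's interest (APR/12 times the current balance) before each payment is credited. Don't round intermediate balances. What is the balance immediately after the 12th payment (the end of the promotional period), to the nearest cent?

Promo months 1–12 at r₀ = 3.6%/12 = 0.003; months 13+ at r₁ = 28.7%/12 = 0.0239167.
After month 12: iterate B ← B·(1+r₀) − $20.00 for 12 months → $533.45.

$533.45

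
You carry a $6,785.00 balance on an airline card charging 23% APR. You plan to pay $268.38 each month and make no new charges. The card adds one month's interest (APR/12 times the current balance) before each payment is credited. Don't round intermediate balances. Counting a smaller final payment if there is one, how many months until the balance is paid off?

Monthly rate r = 23%/12 = 1.91667% = 0.0191667.
Recurrence: B ← B·(1+r) − $268.38.
Month 1: interest $130.05; balance after payment $6,646.67.
Month 2: interest $127.39; balance after payment $6,505.68.
Closed form: n = −ln(1 − rB₀/P)/ln(1+r) = −ln(0.51544)/ln(1.01917) ≈ 34.908, so the balance reaches zero during payment 35.

35 payments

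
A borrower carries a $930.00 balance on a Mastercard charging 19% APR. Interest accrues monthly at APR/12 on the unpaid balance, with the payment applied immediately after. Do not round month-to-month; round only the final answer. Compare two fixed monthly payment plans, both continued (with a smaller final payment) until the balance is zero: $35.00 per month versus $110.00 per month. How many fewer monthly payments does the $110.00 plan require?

Monthly rate r = 19%/12 = 1.58333% = 0.0158333.
At $35.00/mo: n = ⌈−ln(1 − rB₀/P)/ln(1+r)⌉ = 35 payments (last $26.44); total interest = total paid − $930.00 = $286.44.
At $110.00/mo: 10 payments (last $16.42); total interest $76.42.
Payments saved = 35 − 10 = 25.

25 fewer payments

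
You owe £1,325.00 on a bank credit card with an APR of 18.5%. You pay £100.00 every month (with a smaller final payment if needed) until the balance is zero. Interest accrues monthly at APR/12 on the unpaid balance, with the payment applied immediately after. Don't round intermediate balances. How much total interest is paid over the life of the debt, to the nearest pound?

£169

Monthly rate r = 18.5%/12 = 1.54167% = 0.0154167.
Payoff takes n = ⌈−ln(1 − rB₀/P)/ln(1+r)⌉ = ⌈14.935⌉ = 15 payments; the last is £93.58.
Total paid = 14·£100.00 + £93.58 = £1,493.58.
Total interest = total paid − principal = £1,493.58 − £1,325.00 = £168.58.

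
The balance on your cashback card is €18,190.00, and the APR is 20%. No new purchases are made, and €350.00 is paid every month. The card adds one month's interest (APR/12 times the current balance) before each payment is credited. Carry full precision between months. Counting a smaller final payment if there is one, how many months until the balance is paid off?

122 months

Monthly rate r = 20%/12 = 1.66667% = 0.0166667.
Recurrence: B ← B·(1+r) − €350.00.
Month 1: interest €303.17; balance after payment €18,143.17.
Month 2: interest €302.39; balance after payment €18,095.55.
Closed form: n = −ln(1 − rB₀/P)/ln(1+r) = −ln(0.13381)/ln(1.01667) ≈ 121.683, so the balance reaches zero during payment 122.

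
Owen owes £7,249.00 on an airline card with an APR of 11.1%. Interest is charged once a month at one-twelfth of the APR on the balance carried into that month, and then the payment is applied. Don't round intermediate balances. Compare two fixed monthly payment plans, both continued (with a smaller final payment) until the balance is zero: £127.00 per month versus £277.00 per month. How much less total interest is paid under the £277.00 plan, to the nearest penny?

£2,016.70

Monthly rate r = 11.1%/12 = 0.925% = 0.00925.
At £127.00/mo: n = ⌈−ln(1 − rB₀/P)/ln(1+r)⌉ = 82 payments (last £68.07); total interest = total paid − £7,249.00 = £3,106.07.
At £277.00/mo: 31 payments (last £28.37); total interest £1,089.37.
Interest saved = £3,106.07 − £1,089.37 = £2,016.70.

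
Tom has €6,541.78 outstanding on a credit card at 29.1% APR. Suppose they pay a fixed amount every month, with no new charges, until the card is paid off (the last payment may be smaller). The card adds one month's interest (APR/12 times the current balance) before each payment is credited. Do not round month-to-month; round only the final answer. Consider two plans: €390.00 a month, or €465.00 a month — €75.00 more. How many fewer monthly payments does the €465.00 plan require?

4 fewer payments

Monthly rate r = 29.1%/12 = 2.425% = 0.02425.
At €390.00/mo: n = ⌈−ln(1 − rB₀/P)/ln(1+r)⌉ = 22 payments (last €309.87); total interest = total paid − €6,541.78 = €1,958.09.
At €465.00/mo: 18 payments (last €194.25); total interest €1,557.47.
Payments saved = 22 − 18 = 4.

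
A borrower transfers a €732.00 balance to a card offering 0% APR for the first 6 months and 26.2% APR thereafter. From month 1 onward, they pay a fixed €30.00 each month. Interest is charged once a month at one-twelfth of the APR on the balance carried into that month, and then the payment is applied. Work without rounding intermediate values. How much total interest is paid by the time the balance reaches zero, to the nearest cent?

€161.61

Promo months 1–6 at r₀ = 0%/12 = 0; months 7+ at r₁ = 26.2%/12 = 0.0218333.
After month 6 (no interest yet): B = €732.00 − 6·€30.00 = €552.00.
Then at r₁ with €30.00/mo: n₂ = −ln(1 − r₁·B/P)/ln(1+r₁) ≈ 23.79 → 24 more payments.
Total paid = 29·€30.00 + €23.61 = €893.61; interest = €893.61 − €732.00 = €161.61.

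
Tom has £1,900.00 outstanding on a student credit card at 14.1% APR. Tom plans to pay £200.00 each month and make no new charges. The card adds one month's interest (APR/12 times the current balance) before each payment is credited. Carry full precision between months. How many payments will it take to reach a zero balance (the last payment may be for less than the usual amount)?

Monthly rate r = 14.1%/12 = 1.175% = 0.01175.
Recurrence: B ← B·(1+r) − £200.00.
Month 1: interest £22.32; balance after payment £1,722.33.
Month 2: interest £20.24; balance after payment £1,542.56.
Closed form: n = −ln(1 − rB₀/P)/ln(1+r) = −ln(0.88838)/ln(1.01175) ≈ 10.132, so the balance reaches zero during payment 11.

11 months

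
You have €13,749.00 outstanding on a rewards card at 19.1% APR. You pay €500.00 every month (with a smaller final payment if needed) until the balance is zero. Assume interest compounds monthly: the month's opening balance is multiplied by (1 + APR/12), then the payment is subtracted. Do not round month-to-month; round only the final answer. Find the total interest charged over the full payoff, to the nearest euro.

Monthly rate r = 19.1%/12 = 1.59167% = 0.0159167.
Payoff takes n = ⌈−ln(1 − rB₀/P)/ln(1+r)⌉ = ⌈36.455⌉ = 37 payments; the last is €228.64.
Total paid = 36·€500.00 + €228.64 = €18,228.64.
Total interest = total paid − principal = €18,228.64 − €13,749.00 = €4,479.64.

€4,480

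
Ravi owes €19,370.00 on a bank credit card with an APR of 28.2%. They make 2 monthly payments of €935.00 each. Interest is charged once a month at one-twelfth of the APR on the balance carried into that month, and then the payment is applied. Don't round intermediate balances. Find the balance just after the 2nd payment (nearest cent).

€18,399.11

Monthly rate r = 28.2%/12 = 2.35% = 0.0235.
Each month: B ← B·(1+r) − €935.00.
Month 1: interest €455.19; balance after payment €18,890.19.
Month 2: interest €443.92; balance after payment €18,399.11.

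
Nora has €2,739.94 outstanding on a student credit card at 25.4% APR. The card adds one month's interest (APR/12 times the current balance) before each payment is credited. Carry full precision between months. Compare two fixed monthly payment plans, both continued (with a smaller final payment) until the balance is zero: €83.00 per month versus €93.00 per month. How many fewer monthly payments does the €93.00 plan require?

Monthly rate r = 25.4%/12 = 2.11667% = 0.0211667.
At €83.00/mo: n = ⌈−ln(1 − rB₀/P)/ln(1+r)⌉ = 58 payments (last €23.44); total interest = total paid − €2,739.94 = €2,014.50.
At €93.00/mo: 47 payments (last €60.67); total interest €1,598.73.
Payments saved = 58 − 47 = 11.

11 fewer payments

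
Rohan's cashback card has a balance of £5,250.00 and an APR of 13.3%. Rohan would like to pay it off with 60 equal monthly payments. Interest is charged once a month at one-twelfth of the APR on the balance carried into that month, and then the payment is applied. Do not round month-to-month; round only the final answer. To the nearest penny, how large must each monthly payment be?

£120.26

Monthly rate r = 13.3%/12 = 1.10833% = 0.0110833.
Level-payment amortization: P = B₀·r / (1 − (1+r)^(−n)) = 5250.00·0.0110833 / (1 − 1.01108^(−60)).
Denominator 1 − (1+r)^(−60) = 0.48384171.
P = 58.1875 / 0.48384171 ≈ 120.26.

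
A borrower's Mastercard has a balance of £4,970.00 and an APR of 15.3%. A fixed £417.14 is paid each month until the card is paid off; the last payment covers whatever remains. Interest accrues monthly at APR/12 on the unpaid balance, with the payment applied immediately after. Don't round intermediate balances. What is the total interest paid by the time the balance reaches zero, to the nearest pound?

£455

Monthly rate r = 15.3%/12 = 1.275% = 0.01275.
Payoff takes n = ⌈−ln(1 − rB₀/P)/ln(1+r)⌉ = ⌈13.005⌉ = 14 payments; the last is £2.17.
Total paid = 13·£417.14 + £2.17 = £5,424.99.
Total interest = total paid − principal = £5,424.99 − £4,970.00 = £454.99.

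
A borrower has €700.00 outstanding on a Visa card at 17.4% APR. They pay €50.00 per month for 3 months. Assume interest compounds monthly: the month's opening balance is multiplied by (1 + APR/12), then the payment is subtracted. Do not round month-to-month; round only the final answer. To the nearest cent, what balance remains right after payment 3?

€578.71

Monthly rate r = 17.4%/12 = 1.45% = 0.0145.
Each month: B ← B·(1+r) − €50.00.
Month 1: interest €10.15; balance after payment €660.15.
Month 2: interest €9.57; balance after payment €619.72.
Month 3: interest €8.99; balance after payment €578.71.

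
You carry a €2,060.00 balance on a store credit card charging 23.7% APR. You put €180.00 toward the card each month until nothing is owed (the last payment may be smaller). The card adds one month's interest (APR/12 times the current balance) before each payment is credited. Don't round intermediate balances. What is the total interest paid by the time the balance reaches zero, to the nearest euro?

Monthly rate r = 23.7%/12 = 1.975% = 0.01975.
Payoff takes n = ⌈−ln(1 − rB₀/P)/ln(1+r)⌉ = ⌈13.101⌉ = 14 payments; the last is €18.31.
Total paid = 13·€180.00 + €18.31 = €2,358.31.
Total interest = total paid − principal = €2,358.31 − €2,060.00 = €298.31.

€298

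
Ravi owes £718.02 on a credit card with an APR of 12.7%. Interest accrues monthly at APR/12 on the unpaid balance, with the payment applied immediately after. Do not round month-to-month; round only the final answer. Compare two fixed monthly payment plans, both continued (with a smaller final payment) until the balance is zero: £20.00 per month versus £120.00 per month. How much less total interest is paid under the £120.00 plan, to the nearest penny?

Monthly rate r = 12.7%/12 = 1.05833% = 0.0105833.
At £20.00/mo: n = ⌈−ln(1 − rB₀/P)/ln(1+r)⌉ = 46 payments (last £8.03); total interest = total paid − £718.02 = £190.01.
At £120.00/mo: 7 payments (last £25.79); total interest £27.77.
Interest saved = £190.01 − £27.77 = £162.24.

£162.24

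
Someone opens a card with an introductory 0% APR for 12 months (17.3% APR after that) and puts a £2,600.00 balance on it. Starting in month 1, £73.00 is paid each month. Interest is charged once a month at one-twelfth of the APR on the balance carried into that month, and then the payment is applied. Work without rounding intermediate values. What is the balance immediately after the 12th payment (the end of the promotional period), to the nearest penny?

Promo months 1–12 at r₀ = 0%/12 = 0; months 13+ at r₁ = 17.3%/12 = 0.0144167.
After month 12 (no interest yet): B = £2,600.00 − 12·£73.00 = £1,724.00.

£1,724.00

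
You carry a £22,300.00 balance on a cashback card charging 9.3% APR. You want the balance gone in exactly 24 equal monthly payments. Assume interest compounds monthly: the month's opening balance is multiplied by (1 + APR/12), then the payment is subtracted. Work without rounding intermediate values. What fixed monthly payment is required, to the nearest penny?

£1,021.84

Monthly rate r = 9.3%/12 = 0.775% = 0.00775.
Level-payment amortization: P = B₀·r / (1 − (1+r)^(−n)) = 22300.00·0.00775 / (1 − 1.00775^(−24)).
Denominator 1 − (1+r)^(−24) = 0.169130846.
P = 172.825 / 0.169130846 ≈ 1021.84.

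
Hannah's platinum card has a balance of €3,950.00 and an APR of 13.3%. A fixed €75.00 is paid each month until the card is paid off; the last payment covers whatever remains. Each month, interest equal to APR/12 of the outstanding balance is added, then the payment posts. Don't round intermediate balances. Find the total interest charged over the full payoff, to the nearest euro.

Monthly rate r = 13.3%/12 = 1.10833% = 0.0110833.
Payoff takes n = ⌈−ln(1 − rB₀/P)/ln(1+r)⌉ = ⌈79.511⌉ = 80 payments; the last is €38.45.
Total paid = 79·€75.00 + €38.45 = €5,963.45.
Total interest = total paid − principal = €5,963.45 − €3,950.00 = €2,013.45.

€2,013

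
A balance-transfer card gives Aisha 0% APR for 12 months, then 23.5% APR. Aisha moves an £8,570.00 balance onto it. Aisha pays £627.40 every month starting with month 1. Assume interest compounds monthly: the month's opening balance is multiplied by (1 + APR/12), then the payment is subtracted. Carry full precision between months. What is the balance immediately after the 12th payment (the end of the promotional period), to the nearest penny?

£1,041.20

Promo months 1–12 at r₀ = 0%/12 = 0; months 13+ at r₁ = 23.5%/12 = 0.0195833.
After month 12 (no interest yet): B = £8,570.00 − 12·£627.40 = £1,041.20.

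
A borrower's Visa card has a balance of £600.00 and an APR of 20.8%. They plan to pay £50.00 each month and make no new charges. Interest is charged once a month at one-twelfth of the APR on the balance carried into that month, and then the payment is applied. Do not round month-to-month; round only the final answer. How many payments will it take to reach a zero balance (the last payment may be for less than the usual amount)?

14 months

Monthly rate r = 20.8%/12 = 1.73333% = 0.0173333.
Recurrence: B ← B·(1+r) − £50.00.
Month 1: interest £10.40; balance after payment £560.40.
Month 2: interest £9.71; balance after payment £520.11.
Closed form: n = −ln(1 − rB₀/P)/ln(1+r) = −ln(0.792)/ln(1.01733) ≈ 13.570, so the balance reaches zero during payment 14.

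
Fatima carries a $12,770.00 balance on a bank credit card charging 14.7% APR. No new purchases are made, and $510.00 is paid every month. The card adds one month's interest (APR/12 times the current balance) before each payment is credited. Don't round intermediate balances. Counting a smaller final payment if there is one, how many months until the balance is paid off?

31 payments

Monthly rate r = 14.7%/12 = 1.225% = 0.01225.
Recurrence: B ← B·(1+r) − $510.00.
Month 1: interest $156.43; balance after payment $12,416.43.
Month 2: interest $152.10; balance after payment $12,058.53.
Closed form: n = −ln(1 − rB₀/P)/ln(1+r) = −ln(0.69327)/ln(1.01225) ≈ 30.088, so the balance reaches zero during payment 31.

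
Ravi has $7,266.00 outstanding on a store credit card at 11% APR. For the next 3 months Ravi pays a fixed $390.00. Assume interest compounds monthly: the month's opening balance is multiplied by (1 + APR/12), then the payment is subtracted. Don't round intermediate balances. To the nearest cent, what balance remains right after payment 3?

$6,286.89

Monthly rate r = 11%/12 = 0.916667% = 0.00916667.
Each month: B ← B·(1+r) − $390.00.
Month 1: interest $66.61; balance after payment $6,942.60.
Month 2: interest $63.64; balance after payment $6,616.25.
Month 3: interest $60.65; balance after payment $6,286.89.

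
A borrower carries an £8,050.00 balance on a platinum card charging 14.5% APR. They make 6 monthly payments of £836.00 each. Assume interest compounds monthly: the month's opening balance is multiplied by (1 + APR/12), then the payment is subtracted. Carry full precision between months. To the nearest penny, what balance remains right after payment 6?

Monthly rate r = 14.5%/12 = 1.20833% = 0.0120833.
Each month: B ← B·(1+r) − £836.00.
Month 1: interest £97.27; balance after payment £7,311.27.
Month 2: interest £88.34; balance after payment £6,563.62.
Month 3: interest £79.31; balance after payment £5,806.93.
Month 4: interest £70.17; balance after payment £5,041.09.
Month 5: interest £60.91; balance after payment £4,266.01.
Month 6: interest £51.55; balance after payment £3,481.55.

£3,481.55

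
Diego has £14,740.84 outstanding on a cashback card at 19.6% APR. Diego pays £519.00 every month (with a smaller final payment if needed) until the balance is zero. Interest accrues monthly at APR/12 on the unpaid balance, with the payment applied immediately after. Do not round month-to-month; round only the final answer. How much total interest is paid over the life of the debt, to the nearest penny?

Monthly rate r = 19.6%/12 = 1.63333% = 0.0163333.
Payoff takes n = ⌈−ln(1 − rB₀/P)/ln(1+r)⌉ = ⌈38.481⌉ = 39 payments; the last is £250.69.
Total paid = 38·£519.00 + £250.69 = £19,972.69.
Total interest = total paid − principal = £19,972.69 − £14,740.84 = £5,231.85.

£5,231.85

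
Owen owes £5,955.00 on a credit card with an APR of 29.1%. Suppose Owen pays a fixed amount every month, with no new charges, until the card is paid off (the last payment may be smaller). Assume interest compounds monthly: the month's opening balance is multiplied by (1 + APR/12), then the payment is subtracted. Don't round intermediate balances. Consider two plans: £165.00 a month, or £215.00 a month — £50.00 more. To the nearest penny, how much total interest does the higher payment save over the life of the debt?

£4,336.96

Monthly rate r = 29.1%/12 = 2.425% = 0.02425.
At £165.00/mo: n = ⌈−ln(1 − rB₀/P)/ln(1+r)⌉ = 87 payments (last £141.17); total interest = total paid − £5,955.00 = £8,376.17.
At £215.00/mo: 47 payments (last £104.21); total interest £4,039.21.
Interest saved = £8,376.17 − £4,039.21 = £4,336.96.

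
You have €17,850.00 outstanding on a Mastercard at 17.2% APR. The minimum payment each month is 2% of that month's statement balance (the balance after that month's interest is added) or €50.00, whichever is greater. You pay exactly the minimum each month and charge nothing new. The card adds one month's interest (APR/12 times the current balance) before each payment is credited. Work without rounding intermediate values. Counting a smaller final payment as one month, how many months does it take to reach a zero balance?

Monthly rate r = 17.2%/12 = 1.43333% = 0.0143333.
While 2% of the post-interest balance exceeds €50.00, each month B ← (B·(1+r))·(1 − 0.02), i.e. B shrinks by the factor (1+r)·0.98 = 0.99405.
This holds for months 1–332. Entering month 333 the balance is €2,458.59; 2% of the post-interest balance is now below €50.00, so the flat €50.00 minimum applies from here.
From month 333 a fixed €50.00 at rate r clears €2,458.59 in 86 more payments. Total: 332 + 86 = 418 months.

418 months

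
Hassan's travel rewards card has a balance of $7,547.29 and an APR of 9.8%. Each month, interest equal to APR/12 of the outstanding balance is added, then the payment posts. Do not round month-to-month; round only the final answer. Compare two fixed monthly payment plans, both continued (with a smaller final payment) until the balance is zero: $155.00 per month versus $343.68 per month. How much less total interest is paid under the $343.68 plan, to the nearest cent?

Monthly rate r = 9.8%/12 = 0.816667% = 0.00816667.
At $155.00/mo: n = ⌈−ln(1 − rB₀/P)/ln(1+r)⌉ = 63 payments (last $50.53); total interest = total paid − $7,547.29 = $2,113.24.
At $343.68/mo: 25 payments (last $103.59); total interest $804.62.
Interest saved = $2,113.24 − $804.62 = $1,308.62.

$1,308.62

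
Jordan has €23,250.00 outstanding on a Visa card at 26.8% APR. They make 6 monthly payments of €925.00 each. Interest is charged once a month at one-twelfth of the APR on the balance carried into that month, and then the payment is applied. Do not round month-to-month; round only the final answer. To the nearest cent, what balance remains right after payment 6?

€20,675.46

Monthly rate r = 26.8%/12 = 2.23333% = 0.0223333.
Each month: B ← B·(1+r) − €925.00.
Month 1: interest €519.25; balance after payment €22,844.25.
Month 2: interest €510.19; balance after payment €22,429.44.
Month 3: interest €500.92; balance after payment €22,005.36.
Month 4: interest €491.45; balance after payment €21,571.82.
Month 5: interest €481.77; balance after payment €21,128.59.
Month 6: interest €471.87; balance after payment €20,675.46.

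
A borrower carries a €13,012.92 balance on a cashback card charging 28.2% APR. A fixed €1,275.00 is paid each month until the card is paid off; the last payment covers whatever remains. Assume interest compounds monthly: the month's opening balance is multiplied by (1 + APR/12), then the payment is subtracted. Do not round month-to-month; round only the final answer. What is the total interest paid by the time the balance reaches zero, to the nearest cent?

€2,042.20

Monthly rate r = 28.2%/12 = 2.35% = 0.0235.
Payoff takes n = ⌈−ln(1 − rB₀/P)/ln(1+r)⌉ = ⌈11.806⌉ = 12 payments; the last is €1,030.12.
Total paid = 11·€1,275.00 + €1,030.12 = €15,055.12.
Total interest = total paid − principal = €15,055.12 − €13,012.92 = €2,042.20.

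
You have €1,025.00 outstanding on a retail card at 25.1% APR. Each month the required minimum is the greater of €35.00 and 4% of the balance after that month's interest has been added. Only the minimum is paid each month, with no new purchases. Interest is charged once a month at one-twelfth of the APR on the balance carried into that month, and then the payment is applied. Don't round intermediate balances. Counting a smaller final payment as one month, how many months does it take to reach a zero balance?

44 months

Monthly rate r = 25.1%/12 = 2.09167% = 0.0209167.
While 4% of the post-interest balance exceeds €35.00, each month B ← (B·(1+r))·(1 − 0.04), i.e. B shrinks by the factor (1+r)·0.96 = 0.98008.
This holds for months 1–9. Entering month 10 the balance is €855.22; 4% of the post-interest balance is now below €35.00, so the flat €35.00 minimum applies from here.
From month 10 a fixed €35.00 at rate r clears €855.22 in 35 more payments. Total: 9 + 35 = 44 months.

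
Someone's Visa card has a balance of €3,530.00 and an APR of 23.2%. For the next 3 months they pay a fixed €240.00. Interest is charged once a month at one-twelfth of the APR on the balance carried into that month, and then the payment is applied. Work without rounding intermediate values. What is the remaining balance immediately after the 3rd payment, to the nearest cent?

€3,004.71

Monthly rate r = 23.2%/12 = 1.93333% = 0.0193333.
Each month: B ← B·(1+r) − €240.00.
Month 1: interest €68.25; balance after payment €3,358.25.
Month 2: interest €64.93; balance after payment €3,183.17.
Month 3: interest €61.54; balance after payment €3,004.71.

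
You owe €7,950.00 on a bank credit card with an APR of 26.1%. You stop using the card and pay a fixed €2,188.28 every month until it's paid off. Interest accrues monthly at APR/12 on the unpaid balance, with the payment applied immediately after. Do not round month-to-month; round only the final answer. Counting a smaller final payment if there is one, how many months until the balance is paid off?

4 months

Monthly rate r = 26.1%/12 = 2.175% = 0.02175.
Recurrence: B ← B·(1+r) − €2,188.28.
Month 1: interest €172.91; balance after payment €5,934.63.
Month 2: interest €129.08; balance after payment €3,875.43.
Month 3: interest €84.29; balance after payment €1,771.44.
Month 4: interest €38.53; balance after payment €0.00.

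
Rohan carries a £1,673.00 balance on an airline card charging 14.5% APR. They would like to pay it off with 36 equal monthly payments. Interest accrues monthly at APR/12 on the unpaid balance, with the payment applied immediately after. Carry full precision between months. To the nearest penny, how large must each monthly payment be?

Monthly rate r = 14.5%/12 = 1.20833% = 0.0120833.
Level-payment amortization: P = B₀·r / (1 − (1+r)^(−n)) = 1673.00·0.0120833 / (1 − 1.01208^(−36)).
Denominator 1 − (1+r)^(−36) = 0.351045619.
P = 20.2154 / 0.351045619 ≈ 57.59.

£57.59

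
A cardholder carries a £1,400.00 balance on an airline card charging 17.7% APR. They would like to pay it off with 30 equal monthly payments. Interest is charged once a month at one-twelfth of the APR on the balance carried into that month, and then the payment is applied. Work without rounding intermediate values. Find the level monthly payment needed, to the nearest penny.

Monthly rate r = 17.7%/12 = 1.475% = 0.01475.
Level-payment amortization: P = B₀·r / (1 − (1+r)^(−n)) = 1400.00·0.01475 / (1 − 1.01475^(−30)).
Denominator 1 − (1+r)^(−30) = 0.355492166.
P = 20.65 / 0.355492166 ≈ 58.09.

£58.09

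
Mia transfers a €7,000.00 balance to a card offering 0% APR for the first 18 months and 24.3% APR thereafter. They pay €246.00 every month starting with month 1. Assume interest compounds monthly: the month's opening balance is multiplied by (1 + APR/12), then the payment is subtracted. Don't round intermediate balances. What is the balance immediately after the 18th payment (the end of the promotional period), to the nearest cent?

€2,572.00

Promo months 1–18 at r₀ = 0%/12 = 0; months 19+ at r₁ = 24.3%/12 = 0.02025.
After month 18 (no interest yet): B = €7,000.00 − 18·€246.00 = €2,572.00.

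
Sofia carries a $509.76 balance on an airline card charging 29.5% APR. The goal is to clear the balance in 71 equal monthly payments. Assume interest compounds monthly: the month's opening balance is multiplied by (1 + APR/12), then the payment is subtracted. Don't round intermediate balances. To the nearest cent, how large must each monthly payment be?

Monthly rate r = 29.5%/12 = 2.45833% = 0.0245833.
Level-payment amortization: P = B₀·r / (1 − (1+r)^(−n)) = 509.76·0.0245833 / (1 − 1.02458^(−71)).
Denominator 1 − (1+r)^(−71) = 0.821703581.
P = 12.5316 / 0.821703581 ≈ 15.25.

$15.25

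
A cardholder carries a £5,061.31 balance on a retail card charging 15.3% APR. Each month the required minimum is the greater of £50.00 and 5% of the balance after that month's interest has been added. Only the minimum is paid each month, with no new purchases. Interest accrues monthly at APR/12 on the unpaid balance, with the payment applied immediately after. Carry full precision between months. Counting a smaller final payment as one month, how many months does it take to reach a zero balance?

66 months

Monthly rate r = 15.3%/12 = 1.275% = 0.01275.
While 5% of the post-interest balance exceeds £50.00, each month B ← (B·(1+r))·(1 − 0.05), i.e. B shrinks by the factor (1+r)·0.95 = 0.96211.
This holds for months 1–43. Entering month 44 the balance is £961.56; 5% of the post-interest balance is now below £50.00, so the flat £50.00 minimum applies from here.
From month 44 a fixed £50.00 at rate r clears £961.56 in 23 more payments. Total: 43 + 23 = 66 months.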